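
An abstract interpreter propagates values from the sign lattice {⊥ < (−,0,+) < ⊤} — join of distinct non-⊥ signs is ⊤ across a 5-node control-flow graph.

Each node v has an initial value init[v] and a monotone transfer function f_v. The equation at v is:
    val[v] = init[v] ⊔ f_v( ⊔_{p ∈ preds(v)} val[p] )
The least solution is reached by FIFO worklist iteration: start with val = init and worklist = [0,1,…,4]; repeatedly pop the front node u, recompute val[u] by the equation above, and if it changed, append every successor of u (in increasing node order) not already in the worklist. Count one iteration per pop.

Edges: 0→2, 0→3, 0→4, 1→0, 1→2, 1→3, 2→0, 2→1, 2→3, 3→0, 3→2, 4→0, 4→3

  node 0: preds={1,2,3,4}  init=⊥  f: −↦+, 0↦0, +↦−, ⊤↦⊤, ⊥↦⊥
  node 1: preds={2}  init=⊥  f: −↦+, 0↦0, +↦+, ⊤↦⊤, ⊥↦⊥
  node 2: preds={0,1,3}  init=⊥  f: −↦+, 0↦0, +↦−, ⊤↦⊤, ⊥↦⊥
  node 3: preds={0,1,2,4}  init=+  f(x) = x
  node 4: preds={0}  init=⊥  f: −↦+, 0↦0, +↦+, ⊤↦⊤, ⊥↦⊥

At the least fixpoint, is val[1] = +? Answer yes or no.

no

Trace (12 dequeues):
  [1] u=0 | in + | out − | prev ⊥ | push {}
  [2] u=1 | in ⊥ | out ⊥ | ==
  [3] u=2 | in ⊤ | out ⊤ | prev ⊥ | push {0,1}
  [4] u=3 | in ⊤ | out ⊤ | prev + | push {2}
  [5] u=4 | in − | out + | prev ⊥ | push {3}
  [6] u=0 | in ⊤ | out ⊤ | prev − | push {4}
  [7] u=1 | in ⊤ | out ⊤ | prev ⊥ | push {0}
  [8] u=2 | in ⊤ | out ⊤ | ==
  [9] u=3 | in ⊤ | out ⊤ | ==
  [10] u=4 | in ⊤ | out ⊤ | prev + | push {3}
  [11] u=0 | in ⊤ | out ⊤ | ==
  [12] u=3 | in ⊤ | out ⊤ | ==

Converged values:
  [0] ⊤
  [1] ⊤
  [2] ⊤
  [3] ⊤
  [4] ⊤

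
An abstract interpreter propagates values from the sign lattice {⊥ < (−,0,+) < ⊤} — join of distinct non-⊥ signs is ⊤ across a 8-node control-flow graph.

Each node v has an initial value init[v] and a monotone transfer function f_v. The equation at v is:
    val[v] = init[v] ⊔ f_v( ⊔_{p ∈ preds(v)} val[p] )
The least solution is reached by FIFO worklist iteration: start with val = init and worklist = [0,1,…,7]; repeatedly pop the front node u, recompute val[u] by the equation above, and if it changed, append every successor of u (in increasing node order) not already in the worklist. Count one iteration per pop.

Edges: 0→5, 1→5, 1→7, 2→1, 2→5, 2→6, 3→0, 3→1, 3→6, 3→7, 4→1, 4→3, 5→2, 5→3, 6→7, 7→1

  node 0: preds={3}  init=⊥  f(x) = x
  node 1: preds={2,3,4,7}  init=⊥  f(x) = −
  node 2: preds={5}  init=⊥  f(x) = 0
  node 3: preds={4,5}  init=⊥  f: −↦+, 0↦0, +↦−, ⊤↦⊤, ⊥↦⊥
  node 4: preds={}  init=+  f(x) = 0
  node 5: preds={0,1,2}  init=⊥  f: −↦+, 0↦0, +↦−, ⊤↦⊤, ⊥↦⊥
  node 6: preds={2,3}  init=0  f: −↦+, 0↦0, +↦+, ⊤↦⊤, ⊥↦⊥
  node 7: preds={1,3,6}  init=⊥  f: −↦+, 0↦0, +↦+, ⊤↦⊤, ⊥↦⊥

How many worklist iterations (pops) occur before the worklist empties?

18

Trace (18 dequeues):
  [1] u=0 | in ⊥ | out ⊥ | ==
  [2] u=1 | in + | out − | prev ⊥ | push {}
  [3] u=2 | in ⊥ | out 0 | prev ⊥ | push {1}
  [4] u=3 | in + | out − | prev ⊥ | push {0}
  [5] u=4 | in ⊥ | out ⊤ | prev + | push {3}
  [6] u=5 | in ⊤ | out ⊤ | prev ⊥ | push {2}
  [7] u=6 | in ⊤ | out ⊤ | prev 0 | push {}
  [8] u=7 | in ⊤ | out ⊤ | prev ⊥ | push {}
  [9] u=1 | in ⊤ | out − | ==
  [10] u=0 | in − | out − | prev ⊥ | push {5}
  [11] u=3 | in ⊤ | out ⊤ | prev − | push {0,1,6,7}
  [12] u=2 | in ⊤ | out 0 | ==
  [13] u=5 | in ⊤ | out ⊤ | ==
  [14] u=0 | in ⊤ | out ⊤ | prev − | push {5}
  [15] u=1 | in ⊤ | out − | ==
  [16] u=6 | in ⊤ | out ⊤ | ==
  [17] u=7 | in ⊤ | out ⊤ | ==
  [18] u=5 | in ⊤ | out ⊤ | ==

Converged values:
  [0] ⊤
  [1] −
  [2] 0
  [3] ⊤
  [4] ⊤
  [5] ⊤
  [6] ⊤
  [7] ⊤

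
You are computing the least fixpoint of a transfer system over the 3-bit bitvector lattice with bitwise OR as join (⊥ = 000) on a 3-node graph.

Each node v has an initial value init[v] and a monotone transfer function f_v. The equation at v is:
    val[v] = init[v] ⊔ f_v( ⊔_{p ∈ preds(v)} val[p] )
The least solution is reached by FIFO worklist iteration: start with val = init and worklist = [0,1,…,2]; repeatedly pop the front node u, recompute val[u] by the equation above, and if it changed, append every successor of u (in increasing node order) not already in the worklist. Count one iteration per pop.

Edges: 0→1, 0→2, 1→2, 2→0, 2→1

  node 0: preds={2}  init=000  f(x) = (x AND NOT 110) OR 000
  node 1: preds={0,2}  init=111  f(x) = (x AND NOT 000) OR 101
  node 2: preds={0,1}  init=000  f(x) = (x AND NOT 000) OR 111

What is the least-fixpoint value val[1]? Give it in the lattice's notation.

111

Iteration log — 6 steps:
  step 1. node 0  ⊔preds=000  new=000  stable
  step 2. node 1  ⊔preds=000  new=111  stable
  step 3. node 2  ⊔preds=111  new=111  old=000  +wl: 0,1
  step 4. node 0  ⊔preds=111  new=001  old=000  +wl: 2
  step 5. node 1  ⊔preds=111  new=111  stable
  step 6. node 2  ⊔preds=111  new=111  stable

Least fixpoint reached:
  node 0: 001
  node 1: 111
  node 2: 111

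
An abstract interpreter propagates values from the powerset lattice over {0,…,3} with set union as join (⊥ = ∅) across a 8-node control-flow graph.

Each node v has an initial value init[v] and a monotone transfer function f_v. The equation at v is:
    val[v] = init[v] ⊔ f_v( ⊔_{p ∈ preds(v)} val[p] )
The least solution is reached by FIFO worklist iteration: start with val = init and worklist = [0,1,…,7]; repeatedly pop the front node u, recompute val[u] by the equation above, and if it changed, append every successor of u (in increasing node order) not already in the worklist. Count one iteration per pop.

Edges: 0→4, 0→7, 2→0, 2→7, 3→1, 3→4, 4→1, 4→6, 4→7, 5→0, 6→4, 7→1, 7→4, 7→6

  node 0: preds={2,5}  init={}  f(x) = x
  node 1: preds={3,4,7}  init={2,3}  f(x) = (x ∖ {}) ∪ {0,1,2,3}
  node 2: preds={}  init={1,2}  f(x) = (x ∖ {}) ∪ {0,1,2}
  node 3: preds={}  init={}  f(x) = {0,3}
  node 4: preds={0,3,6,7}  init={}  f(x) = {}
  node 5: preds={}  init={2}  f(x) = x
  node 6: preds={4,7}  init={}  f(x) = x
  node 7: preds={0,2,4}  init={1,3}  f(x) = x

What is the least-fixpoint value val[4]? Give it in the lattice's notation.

{}

Trace (14 dequeues):
  [1] u=0 | in {1,2} | out {1,2} | prev {} | push {}
  [2] u=1 | in {1,3} | out {0,1,2,3} | prev {2,3} | push {}
  [3] u=2 | in {} | out {0,1,2} | prev {1,2} | push {0}
  [4] u=3 | in {} | out {0,3} | prev {} | push {1}
  [5] u=4 | in {0,1,2,3} | out {} | ==
  [6] u=5 | in {} | out {2} | ==
  [7] u=6 | in {1,3} | out {1,3} | prev {} | push {4}
  [8] u=7 | in {0,1,2} | out {0,1,2,3} | prev {1,3} | push {6}
  [9] u=0 | in {0,1,2} | out {0,1,2} | prev {1,2} | push {7}
  [10] u=1 | in {0,1,2,3} | out {0,1,2,3} | ==
  [11] u=4 | in {0,1,2,3} | out {} | ==
  [12] u=6 | in {0,1,2,3} | out {0,1,2,3} | prev {1,3} | push {4}
  [13] u=7 | in {0,1,2} | out {0,1,2,3} | ==
  [14] u=4 | in {0,1,2,3} | out {} | ==

Converged values:
  [0] {0,1,2}
  [1] {0,1,2,3}
  [2] {0,1,2}
  [3] {0,3}
  [4] {}
  [5] {2}
  [6] {0,1,2,3}
  [7] {0,1,2,3}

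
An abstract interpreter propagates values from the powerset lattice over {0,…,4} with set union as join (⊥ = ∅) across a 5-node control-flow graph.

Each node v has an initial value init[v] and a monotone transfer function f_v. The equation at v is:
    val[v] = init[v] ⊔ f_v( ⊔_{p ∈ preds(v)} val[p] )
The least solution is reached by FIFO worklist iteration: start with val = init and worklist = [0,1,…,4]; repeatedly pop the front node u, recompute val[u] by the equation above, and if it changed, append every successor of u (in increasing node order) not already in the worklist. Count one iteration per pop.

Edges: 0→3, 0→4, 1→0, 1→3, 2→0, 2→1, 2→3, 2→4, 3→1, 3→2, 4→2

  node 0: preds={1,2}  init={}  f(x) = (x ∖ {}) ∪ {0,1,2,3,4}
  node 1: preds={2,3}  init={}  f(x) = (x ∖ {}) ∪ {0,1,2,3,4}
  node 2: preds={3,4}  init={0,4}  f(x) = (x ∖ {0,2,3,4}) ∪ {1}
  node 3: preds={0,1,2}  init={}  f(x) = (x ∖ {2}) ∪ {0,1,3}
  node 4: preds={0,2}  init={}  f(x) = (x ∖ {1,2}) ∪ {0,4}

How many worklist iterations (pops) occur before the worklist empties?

Worklist (8 pops):
  #1 pop 0: in={0,4} → {0,1,2,3,4} (was {}); enqueue []
  #2 pop 1: in={0,4} → {0,1,2,3,4} (was {}); enqueue [0]
  #3 pop 2: in={} → {0,1,4} (was {0,4}); enqueue [1]
  #4 pop 3: in={0,1,2,3,4} → {0,1,3,4} (was {}); enqueue [2]
  #5 pop 4: in={0,1,2,3,4} → {0,3,4} (was {}); enqueue []
  #6 pop 0: in={0,1,2,3,4} → {0,1,2,3,4} (no change)
  #7 pop 1: in={0,1,3,4} → {0,1,2,3,4} (no change)
  #8 pop 2: in={0,1,3,4} → {0,1,4} (no change)

Fixpoint:
  val[0] = {0,1,2,3,4}
  val[1] = {0,1,2,3,4}
  val[2] = {0,1,4}
  val[3] = {0,1,3,4}
  val[4] = {0,3,4}

8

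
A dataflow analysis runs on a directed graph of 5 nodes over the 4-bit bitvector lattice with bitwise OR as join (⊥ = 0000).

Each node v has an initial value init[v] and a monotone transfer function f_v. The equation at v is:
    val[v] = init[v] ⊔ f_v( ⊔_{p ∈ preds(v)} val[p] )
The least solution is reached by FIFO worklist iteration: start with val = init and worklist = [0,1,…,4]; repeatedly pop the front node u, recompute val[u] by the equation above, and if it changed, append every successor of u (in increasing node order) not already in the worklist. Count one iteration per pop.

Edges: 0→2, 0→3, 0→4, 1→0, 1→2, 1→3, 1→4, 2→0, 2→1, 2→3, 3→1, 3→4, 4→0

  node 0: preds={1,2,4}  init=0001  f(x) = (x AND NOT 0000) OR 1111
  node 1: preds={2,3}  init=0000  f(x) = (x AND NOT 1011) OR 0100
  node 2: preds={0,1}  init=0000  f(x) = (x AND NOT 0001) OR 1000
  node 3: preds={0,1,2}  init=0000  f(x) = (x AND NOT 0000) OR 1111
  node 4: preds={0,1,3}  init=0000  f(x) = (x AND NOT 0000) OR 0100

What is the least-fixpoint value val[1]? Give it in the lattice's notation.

Trace (7 dequeues):
  [1] u=0 | in 0000 | out 1111 | prev 0001 | push {}
  [2] u=1 | in 0000 | out 0100 | prev 0000 | push {0}
  [3] u=2 | in 1111 | out 1110 | prev 0000 | push {1}
  [4] u=3 | in 1111 | out 1111 | prev 0000 | push {}
  [5] u=4 | in 1111 | out 1111 | prev 0000 | push {}
  [6] u=0 | in 1111 | out 1111 | ==
  [7] u=1 | in 1111 | out 0100 | ==

Converged values:
  [0] 1111
  [1] 0100
  [2] 1110
  [3] 1111
  [4] 1111

0100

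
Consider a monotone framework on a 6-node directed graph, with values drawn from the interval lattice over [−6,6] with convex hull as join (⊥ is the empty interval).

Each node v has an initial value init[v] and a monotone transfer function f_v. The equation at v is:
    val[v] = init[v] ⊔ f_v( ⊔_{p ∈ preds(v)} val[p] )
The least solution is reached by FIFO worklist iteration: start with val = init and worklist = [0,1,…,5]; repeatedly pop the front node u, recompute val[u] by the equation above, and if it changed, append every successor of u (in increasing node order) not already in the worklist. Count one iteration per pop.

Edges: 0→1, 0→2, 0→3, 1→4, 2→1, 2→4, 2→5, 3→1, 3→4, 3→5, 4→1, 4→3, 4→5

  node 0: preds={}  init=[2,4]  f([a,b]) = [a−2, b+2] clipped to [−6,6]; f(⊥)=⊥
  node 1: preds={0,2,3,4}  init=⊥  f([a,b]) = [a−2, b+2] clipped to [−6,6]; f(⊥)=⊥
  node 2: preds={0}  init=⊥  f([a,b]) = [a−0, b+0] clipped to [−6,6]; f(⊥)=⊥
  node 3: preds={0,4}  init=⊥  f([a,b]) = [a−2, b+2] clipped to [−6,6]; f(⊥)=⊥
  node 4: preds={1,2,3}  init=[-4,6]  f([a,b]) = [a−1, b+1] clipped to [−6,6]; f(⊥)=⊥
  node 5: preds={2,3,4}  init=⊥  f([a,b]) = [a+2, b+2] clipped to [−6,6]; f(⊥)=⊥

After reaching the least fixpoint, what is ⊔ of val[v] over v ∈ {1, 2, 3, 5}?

[-6,6]

Trace (8 dequeues):
  [1] u=0 | in ⊥ | out [2,4] | ==
  [2] u=1 | in [-4,6] | out [-6,6] | prev ⊥ | push {}
  [3] u=2 | in [2,4] | out [2,4] | prev ⊥ | push {1}
  [4] u=3 | in [-4,6] | out [-6,6] | prev ⊥ | push {}
  [5] u=4 | in [-6,6] | out [-6,6] | prev [-4,6] | push {3}
  [6] u=5 | in [-6,6] | out [-4,6] | prev ⊥ | push {}
  [7] u=1 | in [-6,6] | out [-6,6] | ==
  [8] u=3 | in [-6,6] | out [-6,6] | ==

Converged values:
  [0] [2,4]
  [1] [-6,6]
  [2] [2,4]
  [3] [-6,6]
  [4] [-6,6]
  [5] [-4,6]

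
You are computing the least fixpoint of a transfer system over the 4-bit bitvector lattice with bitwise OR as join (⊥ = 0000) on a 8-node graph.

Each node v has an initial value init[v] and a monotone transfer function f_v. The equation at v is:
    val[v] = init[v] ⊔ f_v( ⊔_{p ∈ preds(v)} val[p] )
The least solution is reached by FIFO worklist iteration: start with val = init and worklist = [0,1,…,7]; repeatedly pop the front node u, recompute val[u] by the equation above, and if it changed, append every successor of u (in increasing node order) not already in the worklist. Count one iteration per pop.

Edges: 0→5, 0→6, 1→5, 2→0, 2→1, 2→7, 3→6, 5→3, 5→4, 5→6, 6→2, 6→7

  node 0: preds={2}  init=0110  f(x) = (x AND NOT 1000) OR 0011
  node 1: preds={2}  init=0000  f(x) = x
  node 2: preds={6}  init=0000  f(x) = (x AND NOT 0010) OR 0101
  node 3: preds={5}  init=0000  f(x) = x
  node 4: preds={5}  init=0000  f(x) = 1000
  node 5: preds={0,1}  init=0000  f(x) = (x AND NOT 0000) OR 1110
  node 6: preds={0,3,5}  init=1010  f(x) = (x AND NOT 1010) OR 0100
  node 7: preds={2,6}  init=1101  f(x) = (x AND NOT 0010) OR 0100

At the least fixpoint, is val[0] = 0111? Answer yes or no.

Trace (15 dequeues):
  [1] u=0 | in 0000 | out 0111 | prev 0110 | push {}
  [2] u=1 | in 0000 | out 0000 | ==
  [3] u=2 | in 1010 | out 1101 | prev 0000 | push {0,1}
  [4] u=3 | in 0000 | out 0000 | ==
  [5] u=4 | in 0000 | out 1000 | prev 0000 | push {}
  [6] u=5 | in 0111 | out 1111 | prev 0000 | push {3,4}
  [7] u=6 | in 1111 | out 1111 | prev 1010 | push {2}
  [8] u=7 | in 1111 | out 1101 | ==
  [9] u=0 | in 1101 | out 0111 | ==
  [10] u=1 | in 1101 | out 1101 | prev 0000 | push {5}
  [11] u=3 | in 1111 | out 1111 | prev 0000 | push {6}
  [12] u=4 | in 1111 | out 1000 | ==
  [13] u=2 | in 1111 | out 1101 | ==
  [14] u=5 | in 1111 | out 1111 | ==
  [15] u=6 | in 1111 | out 1111 | ==

Converged values:
  [0] 0111
  [1] 1101
  [2] 1101
  [3] 1111
  [4] 1000
  [5] 1111
  [6] 1111
  [7] 1101

yes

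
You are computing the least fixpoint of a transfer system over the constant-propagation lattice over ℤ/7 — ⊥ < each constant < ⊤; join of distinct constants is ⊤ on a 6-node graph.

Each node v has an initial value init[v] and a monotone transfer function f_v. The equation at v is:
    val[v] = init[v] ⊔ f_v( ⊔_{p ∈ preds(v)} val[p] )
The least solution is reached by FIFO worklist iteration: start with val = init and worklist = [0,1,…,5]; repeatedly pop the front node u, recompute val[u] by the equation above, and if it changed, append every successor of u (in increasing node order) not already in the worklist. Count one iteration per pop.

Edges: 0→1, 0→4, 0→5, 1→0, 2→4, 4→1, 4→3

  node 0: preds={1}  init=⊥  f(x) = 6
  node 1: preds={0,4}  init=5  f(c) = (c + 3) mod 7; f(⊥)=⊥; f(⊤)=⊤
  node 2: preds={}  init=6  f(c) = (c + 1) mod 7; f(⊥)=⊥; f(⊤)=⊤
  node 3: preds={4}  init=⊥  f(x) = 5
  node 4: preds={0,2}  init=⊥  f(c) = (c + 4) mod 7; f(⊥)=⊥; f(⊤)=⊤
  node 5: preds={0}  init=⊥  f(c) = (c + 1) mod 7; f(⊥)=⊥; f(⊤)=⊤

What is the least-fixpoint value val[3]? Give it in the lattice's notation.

5

Trace (9 dequeues):
  [1] u=0 | in 5 | out 6 | prev ⊥ | push {}
  [2] u=1 | in 6 | out ⊤ | prev 5 | push {0}
  [3] u=2 | in ⊥ | out 6 | ==
  [4] u=3 | in ⊥ | out 5 | prev ⊥ | push {}
  [5] u=4 | in 6 | out 3 | prev ⊥ | push {1,3}
  [6] u=5 | in 6 | out 0 | prev ⊥ | push {}
  [7] u=0 | in ⊤ | out 6 | ==
  [8] u=1 | in ⊤ | out ⊤ | ==
  [9] u=3 | in 3 | out 5 | ==

Converged values:
  [0] 6
  [1] ⊤
  [2] 6
  [3] 5
  [4] 3
  [5] 0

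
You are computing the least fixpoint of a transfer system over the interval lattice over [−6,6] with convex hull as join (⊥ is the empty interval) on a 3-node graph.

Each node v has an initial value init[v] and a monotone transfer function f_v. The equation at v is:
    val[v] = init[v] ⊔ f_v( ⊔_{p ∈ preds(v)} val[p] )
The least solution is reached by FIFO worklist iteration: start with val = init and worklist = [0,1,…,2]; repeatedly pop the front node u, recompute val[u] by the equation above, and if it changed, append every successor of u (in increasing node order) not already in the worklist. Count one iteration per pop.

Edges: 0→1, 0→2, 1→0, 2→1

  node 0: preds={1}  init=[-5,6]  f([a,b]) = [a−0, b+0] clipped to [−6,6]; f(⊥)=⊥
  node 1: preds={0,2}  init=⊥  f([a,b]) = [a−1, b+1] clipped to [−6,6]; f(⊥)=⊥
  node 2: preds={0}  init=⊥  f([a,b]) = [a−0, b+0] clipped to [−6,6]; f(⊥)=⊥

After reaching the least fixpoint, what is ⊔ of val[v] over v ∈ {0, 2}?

[-6,6]

Worklist (7 pops):
  #1 pop 0: in=⊥ → [-5,6] (no change)
  #2 pop 1: in=[-5,6] → [-6,6] (was ⊥); enqueue [0]
  #3 pop 2: in=[-5,6] → [-5,6] (was ⊥); enqueue [1]
  #4 pop 0: in=[-6,6] → [-6,6] (was [-5,6]); enqueue [2]
  #5 pop 1: in=[-6,6] → [-6,6] (no change)
  #6 pop 2: in=[-6,6] → [-6,6] (was [-5,6]); enqueue [1]
  #7 pop 1: in=[-6,6] → [-6,6] (no change)

Fixpoint:
  val[0] = [-6,6]
  val[1] = [-6,6]
  val[2] = [-6,6]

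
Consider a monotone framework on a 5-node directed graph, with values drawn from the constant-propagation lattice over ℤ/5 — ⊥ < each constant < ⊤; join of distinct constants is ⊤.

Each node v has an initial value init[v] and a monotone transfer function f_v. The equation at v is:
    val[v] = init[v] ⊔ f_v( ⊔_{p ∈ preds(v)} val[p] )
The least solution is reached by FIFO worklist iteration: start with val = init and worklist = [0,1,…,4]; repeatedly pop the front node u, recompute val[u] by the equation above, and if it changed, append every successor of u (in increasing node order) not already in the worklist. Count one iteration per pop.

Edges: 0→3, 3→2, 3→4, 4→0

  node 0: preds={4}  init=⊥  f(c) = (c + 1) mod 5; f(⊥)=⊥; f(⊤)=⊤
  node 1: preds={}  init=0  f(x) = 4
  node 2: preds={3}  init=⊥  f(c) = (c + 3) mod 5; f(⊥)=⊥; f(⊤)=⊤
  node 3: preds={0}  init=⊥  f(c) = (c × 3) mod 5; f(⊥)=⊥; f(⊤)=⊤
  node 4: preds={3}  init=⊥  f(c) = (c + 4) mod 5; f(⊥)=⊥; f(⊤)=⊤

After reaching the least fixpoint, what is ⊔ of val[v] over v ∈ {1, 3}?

⊤

Worklist (5 pops):
  #1 pop 0: in=⊥ → ⊥ (no change)
  #2 pop 1: in=⊥ → ⊤ (was 0); enqueue []
  #3 pop 2: in=⊥ → ⊥ (no change)
  #4 pop 3: in=⊥ → ⊥ (no change)
  #5 pop 4: in=⊥ → ⊥ (no change)

Fixpoint:
  val[0] = ⊥
  val[1] = ⊤
  val[2] = ⊥
  val[3] = ⊥
  val[4] = ⊥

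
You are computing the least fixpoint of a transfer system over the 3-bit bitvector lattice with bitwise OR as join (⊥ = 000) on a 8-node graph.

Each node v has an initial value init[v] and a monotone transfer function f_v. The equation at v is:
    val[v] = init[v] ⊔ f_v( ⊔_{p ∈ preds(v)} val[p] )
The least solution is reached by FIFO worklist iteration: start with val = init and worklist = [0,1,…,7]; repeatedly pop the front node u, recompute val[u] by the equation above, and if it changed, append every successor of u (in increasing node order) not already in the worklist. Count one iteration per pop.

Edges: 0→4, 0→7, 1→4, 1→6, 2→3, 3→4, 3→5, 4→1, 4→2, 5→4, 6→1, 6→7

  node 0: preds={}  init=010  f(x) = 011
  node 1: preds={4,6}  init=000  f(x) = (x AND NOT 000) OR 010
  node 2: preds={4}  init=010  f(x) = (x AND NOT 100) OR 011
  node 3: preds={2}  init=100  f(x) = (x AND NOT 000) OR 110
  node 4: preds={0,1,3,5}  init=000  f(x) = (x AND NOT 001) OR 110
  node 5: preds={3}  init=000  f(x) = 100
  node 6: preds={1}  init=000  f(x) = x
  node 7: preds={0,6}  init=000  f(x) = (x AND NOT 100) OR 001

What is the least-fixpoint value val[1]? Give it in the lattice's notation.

110

Iteration log — 14 steps:
  step 1. node 0  ⊔preds=000  new=011  old=010  +wl: 
  step 2. node 1  ⊔preds=000  new=010  old=000  +wl: 
  step 3. node 2  ⊔preds=000  new=011  old=010  +wl: 
  step 4. node 3  ⊔preds=011  new=111  old=100  +wl: 
  step 5. node 4  ⊔preds=111  new=110  old=000  +wl: 1,2
  step 6. node 5  ⊔preds=111  new=100  old=000  +wl: 4
  step 7. node 6  ⊔preds=010  new=010  old=000  +wl: 
  step 8. node 7  ⊔preds=011  new=011  old=000  +wl: 
  step 9. node 1  ⊔preds=110  new=110  old=010  +wl: 6
  step 10. node 2  ⊔preds=110  new=011  stable
  step 11. node 4  ⊔preds=111  new=110  stable
  step 12. node 6  ⊔preds=110  new=110  old=010  +wl: 1,7
  step 13. node 1  ⊔preds=110  new=110  stable
  step 14. node 7  ⊔preds=111  new=011  stable

Least fixpoint reached:
  node 0: 011
  node 1: 110
  node 2: 011
  node 3: 111
  node 4: 110
  node 5: 100
  node 6: 110
  node 7: 011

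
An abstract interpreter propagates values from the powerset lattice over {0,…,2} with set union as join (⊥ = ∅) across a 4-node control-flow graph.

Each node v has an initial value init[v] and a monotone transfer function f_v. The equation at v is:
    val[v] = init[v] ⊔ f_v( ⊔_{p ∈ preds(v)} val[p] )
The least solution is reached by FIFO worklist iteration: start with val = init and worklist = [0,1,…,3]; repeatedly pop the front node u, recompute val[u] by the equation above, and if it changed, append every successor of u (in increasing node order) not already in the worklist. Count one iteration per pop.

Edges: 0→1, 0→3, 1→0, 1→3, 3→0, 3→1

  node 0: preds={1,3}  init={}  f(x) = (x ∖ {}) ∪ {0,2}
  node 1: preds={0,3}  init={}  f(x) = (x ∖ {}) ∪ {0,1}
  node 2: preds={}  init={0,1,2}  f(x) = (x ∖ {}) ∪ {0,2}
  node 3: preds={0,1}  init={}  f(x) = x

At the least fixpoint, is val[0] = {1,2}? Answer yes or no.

no

Worklist (7 pops):
  #1 pop 0: in={} → {0,2} (was {}); enqueue []
  #2 pop 1: in={0,2} → {0,1,2} (was {}); enqueue [0]
  #3 pop 2: in={} → {0,1,2} (no change)
  #4 pop 3: in={0,1,2} → {0,1,2} (was {}); enqueue [1]
  #5 pop 0: in={0,1,2} → {0,1,2} (was {0,2}); enqueue [3]
  #6 pop 1: in={0,1,2} → {0,1,2} (no change)
  #7 pop 3: in={0,1,2} → {0,1,2} (no change)

Fixpoint:
  val[0] = {0,1,2}
  val[1] = {0,1,2}
  val[2] = {0,1,2}
  val[3] = {0,1,2}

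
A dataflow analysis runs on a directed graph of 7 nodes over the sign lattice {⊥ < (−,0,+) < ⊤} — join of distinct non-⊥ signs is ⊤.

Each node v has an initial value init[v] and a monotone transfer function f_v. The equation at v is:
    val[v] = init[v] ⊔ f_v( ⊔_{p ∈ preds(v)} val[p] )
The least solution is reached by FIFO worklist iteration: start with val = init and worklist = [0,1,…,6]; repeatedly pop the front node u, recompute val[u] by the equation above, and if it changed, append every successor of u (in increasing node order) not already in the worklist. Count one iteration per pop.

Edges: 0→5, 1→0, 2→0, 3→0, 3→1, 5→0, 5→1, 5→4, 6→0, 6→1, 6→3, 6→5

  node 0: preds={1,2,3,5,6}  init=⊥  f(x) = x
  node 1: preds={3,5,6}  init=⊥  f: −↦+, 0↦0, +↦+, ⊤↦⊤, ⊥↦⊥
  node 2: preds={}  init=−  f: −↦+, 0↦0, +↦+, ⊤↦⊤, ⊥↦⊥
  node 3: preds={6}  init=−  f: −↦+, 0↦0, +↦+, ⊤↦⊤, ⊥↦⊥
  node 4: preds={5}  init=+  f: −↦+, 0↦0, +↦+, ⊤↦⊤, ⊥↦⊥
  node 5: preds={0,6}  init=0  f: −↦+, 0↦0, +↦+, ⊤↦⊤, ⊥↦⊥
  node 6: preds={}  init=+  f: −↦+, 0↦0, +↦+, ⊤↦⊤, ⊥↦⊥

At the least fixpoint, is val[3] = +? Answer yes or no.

no

Worklist (10 pops):
  #1 pop 0: in=⊤ → ⊤ (was ⊥); enqueue []
  #2 pop 1: in=⊤ → ⊤ (was ⊥); enqueue [0]
  #3 pop 2: in=⊥ → − (no change)
  #4 pop 3: in=+ → ⊤ (was −); enqueue [1]
  #5 pop 4: in=0 → ⊤ (was +); enqueue []
  #6 pop 5: in=⊤ → ⊤ (was 0); enqueue [4]
  #7 pop 6: in=⊥ → + (no change)
  #8 pop 0: in=⊤ → ⊤ (no change)
  #9 pop 1: in=⊤ → ⊤ (no change)
  #10 pop 4: in=⊤ → ⊤ (no change)

Fixpoint:
  val[0] = ⊤
  val[1] = ⊤
  val[2] = −
  val[3] = ⊤
  val[4] = ⊤
  val[5] = ⊤
  val[6] = +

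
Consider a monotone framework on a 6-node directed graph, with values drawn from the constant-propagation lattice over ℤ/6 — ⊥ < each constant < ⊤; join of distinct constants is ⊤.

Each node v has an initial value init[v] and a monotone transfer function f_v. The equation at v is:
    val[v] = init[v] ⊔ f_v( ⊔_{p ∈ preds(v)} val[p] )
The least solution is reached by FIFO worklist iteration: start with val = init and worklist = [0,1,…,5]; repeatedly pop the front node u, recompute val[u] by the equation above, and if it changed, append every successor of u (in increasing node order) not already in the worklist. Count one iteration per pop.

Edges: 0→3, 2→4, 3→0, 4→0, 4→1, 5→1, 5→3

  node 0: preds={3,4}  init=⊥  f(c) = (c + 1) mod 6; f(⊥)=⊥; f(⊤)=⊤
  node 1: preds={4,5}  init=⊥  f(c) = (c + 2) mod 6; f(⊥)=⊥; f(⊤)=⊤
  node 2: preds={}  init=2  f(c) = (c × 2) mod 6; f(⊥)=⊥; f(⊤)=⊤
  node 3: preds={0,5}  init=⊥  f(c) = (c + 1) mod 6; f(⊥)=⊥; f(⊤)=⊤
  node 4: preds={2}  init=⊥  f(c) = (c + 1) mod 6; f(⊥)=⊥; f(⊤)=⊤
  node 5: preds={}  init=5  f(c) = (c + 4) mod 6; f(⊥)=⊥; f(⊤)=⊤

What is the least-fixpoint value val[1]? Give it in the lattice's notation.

⊤

Worklist (10 pops):
  #1 pop 0: in=⊥ → ⊥ (no change)
  #2 pop 1: in=5 → 1 (was ⊥); enqueue []
  #3 pop 2: in=⊥ → 2 (no change)
  #4 pop 3: in=5 → 0 (was ⊥); enqueue [0]
  #5 pop 4: in=2 → 3 (was ⊥); enqueue [1]
  #6 pop 5: in=⊥ → 5 (no change)
  #7 pop 0: in=⊤ → ⊤ (was ⊥); enqueue [3]
  #8 pop 1: in=⊤ → ⊤ (was 1); enqueue []
  #9 pop 3: in=⊤ → ⊤ (was 0); enqueue [0]
  #10 pop 0: in=⊤ → ⊤ (no change)

Fixpoint:
  val[0] = ⊤
  val[1] = ⊤
  val[2] = 2
  val[3] = ⊤
  val[4] = 3
  val[5] = 5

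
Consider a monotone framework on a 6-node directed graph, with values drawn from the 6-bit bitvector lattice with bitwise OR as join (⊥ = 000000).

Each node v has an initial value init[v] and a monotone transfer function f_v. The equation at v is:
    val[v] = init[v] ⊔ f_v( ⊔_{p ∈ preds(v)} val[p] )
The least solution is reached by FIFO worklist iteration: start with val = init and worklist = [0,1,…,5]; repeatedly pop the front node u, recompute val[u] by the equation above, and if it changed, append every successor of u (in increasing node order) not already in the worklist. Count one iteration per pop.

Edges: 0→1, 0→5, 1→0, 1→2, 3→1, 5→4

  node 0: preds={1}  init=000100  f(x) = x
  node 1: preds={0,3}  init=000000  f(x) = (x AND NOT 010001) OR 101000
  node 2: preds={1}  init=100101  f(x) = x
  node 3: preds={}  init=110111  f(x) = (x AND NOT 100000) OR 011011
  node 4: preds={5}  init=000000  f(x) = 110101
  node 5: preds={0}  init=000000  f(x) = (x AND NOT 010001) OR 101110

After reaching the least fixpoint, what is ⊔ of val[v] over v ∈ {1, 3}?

Iteration log — 10 steps:
  step 1. node 0  ⊔preds=000000  new=000100  stable
  step 2. node 1  ⊔preds=110111  new=101110  old=000000  +wl: 0
  step 3. node 2  ⊔preds=101110  new=101111  old=100101  +wl: 
  step 4. node 3  ⊔preds=000000  new=111111  old=110111  +wl: 1
  step 5. node 4  ⊔preds=000000  new=110101  old=000000  +wl: 
  step 6. node 5  ⊔preds=000100  new=101110  old=000000  +wl: 4
  step 7. node 0  ⊔preds=101110  new=101110  old=000100  +wl: 5
  step 8. node 1  ⊔preds=111111  new=101110  stable
  step 9. node 4  ⊔preds=101110  new=110101  stable
  step 10. node 5  ⊔preds=101110  new=101110  stable

Least fixpoint reached:
  node 0: 101110
  node 1: 101110
  node 2: 101111
  node 3: 111111
  node 4: 110101
  node 5: 101110

111111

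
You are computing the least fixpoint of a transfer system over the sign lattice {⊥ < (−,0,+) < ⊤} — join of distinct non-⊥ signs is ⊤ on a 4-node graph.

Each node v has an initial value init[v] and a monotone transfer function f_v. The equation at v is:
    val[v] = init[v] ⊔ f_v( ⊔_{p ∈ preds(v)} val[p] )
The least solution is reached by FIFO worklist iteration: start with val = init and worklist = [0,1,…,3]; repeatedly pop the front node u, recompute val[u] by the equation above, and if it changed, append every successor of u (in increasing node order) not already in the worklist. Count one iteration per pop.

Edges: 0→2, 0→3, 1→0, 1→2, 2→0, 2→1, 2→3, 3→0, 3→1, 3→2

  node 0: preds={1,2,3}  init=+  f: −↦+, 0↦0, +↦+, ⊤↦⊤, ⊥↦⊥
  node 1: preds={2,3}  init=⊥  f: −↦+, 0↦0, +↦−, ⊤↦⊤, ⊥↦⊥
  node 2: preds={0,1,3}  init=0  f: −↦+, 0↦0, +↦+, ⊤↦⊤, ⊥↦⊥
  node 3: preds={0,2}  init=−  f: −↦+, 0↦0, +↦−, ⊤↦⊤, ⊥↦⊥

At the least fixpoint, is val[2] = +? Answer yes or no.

Worklist (7 pops):
  #1 pop 0: in=⊤ → ⊤ (was +); enqueue []
  #2 pop 1: in=⊤ → ⊤ (was ⊥); enqueue [0]
  #3 pop 2: in=⊤ → ⊤ (was 0); enqueue [1]
  #4 pop 3: in=⊤ → ⊤ (was −); enqueue [2]
  #5 pop 0: in=⊤ → ⊤ (no change)
  #6 pop 1: in=⊤ → ⊤ (no change)
  #7 pop 2: in=⊤ → ⊤ (no change)

Fixpoint:
  val[0] = ⊤
  val[1] = ⊤
  val[2] = ⊤
  val[3] = ⊤

no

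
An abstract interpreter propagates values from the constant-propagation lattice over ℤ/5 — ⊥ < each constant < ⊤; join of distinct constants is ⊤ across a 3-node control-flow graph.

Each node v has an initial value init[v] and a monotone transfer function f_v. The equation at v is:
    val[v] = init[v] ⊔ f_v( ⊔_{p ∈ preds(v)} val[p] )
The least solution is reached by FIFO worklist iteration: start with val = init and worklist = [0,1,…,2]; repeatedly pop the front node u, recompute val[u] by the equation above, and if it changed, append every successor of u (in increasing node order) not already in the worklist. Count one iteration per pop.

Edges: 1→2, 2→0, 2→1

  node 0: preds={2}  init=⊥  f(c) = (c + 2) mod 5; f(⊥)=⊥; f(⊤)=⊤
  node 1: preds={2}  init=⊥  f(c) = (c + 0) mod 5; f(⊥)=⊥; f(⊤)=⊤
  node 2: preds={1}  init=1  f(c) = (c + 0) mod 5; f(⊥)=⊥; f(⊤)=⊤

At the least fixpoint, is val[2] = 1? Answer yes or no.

Trace (3 dequeues):
  [1] u=0 | in 1 | out 3 | prev ⊥ | push {}
  [2] u=1 | in 1 | out 1 | prev ⊥ | push {}
  [3] u=2 | in 1 | out 1 | ==

Converged values:
  [0] 3
  [1] 1
  [2] 1

yes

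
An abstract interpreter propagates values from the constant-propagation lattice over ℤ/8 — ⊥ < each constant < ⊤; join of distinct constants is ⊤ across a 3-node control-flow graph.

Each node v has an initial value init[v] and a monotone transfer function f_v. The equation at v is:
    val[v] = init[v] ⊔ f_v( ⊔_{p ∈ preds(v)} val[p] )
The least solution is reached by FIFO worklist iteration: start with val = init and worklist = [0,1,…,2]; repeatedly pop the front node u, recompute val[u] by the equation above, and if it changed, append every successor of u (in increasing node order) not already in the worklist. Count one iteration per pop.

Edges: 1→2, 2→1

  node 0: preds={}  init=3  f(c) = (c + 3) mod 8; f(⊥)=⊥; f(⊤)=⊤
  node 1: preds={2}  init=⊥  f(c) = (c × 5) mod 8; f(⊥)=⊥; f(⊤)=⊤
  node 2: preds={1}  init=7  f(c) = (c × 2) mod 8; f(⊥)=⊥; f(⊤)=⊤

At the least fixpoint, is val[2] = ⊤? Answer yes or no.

Iteration log — 5 steps:
  step 1. node 0  ⊔preds=⊥  new=3  stable
  step 2. node 1  ⊔preds=7  new=3  old=⊥  +wl: 
  step 3. node 2  ⊔preds=3  new=⊤  old=7  +wl: 1
  step 4. node 1  ⊔preds=⊤  new=⊤  old=3  +wl: 2
  step 5. node 2  ⊔preds=⊤  new=⊤  stable

Least fixpoint reached:
  node 0: 3
  node 1: ⊤
  node 2: ⊤

yes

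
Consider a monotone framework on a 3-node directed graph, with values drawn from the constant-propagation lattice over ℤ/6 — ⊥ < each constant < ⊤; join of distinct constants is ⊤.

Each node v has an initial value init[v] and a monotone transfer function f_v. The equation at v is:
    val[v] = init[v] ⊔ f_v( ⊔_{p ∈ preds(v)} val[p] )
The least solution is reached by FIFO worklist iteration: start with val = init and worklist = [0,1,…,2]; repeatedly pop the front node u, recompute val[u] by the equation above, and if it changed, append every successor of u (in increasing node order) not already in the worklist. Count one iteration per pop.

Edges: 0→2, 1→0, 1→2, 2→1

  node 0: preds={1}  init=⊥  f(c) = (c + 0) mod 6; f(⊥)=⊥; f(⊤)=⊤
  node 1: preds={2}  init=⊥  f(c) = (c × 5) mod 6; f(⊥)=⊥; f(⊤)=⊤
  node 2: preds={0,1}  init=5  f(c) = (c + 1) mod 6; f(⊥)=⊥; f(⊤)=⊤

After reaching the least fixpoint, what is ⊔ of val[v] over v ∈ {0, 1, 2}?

Trace (8 dequeues):
  [1] u=0 | in ⊥ | out ⊥ | ==
  [2] u=1 | in 5 | out 1 | prev ⊥ | push {0}
  [3] u=2 | in 1 | out ⊤ | prev 5 | push {1}
  [4] u=0 | in 1 | out 1 | prev ⊥ | push {2}
  [5] u=1 | in ⊤ | out ⊤ | prev 1 | push {0}
  [6] u=2 | in ⊤ | out ⊤ | ==
  [7] u=0 | in ⊤ | out ⊤ | prev 1 | push {2}
  [8] u=2 | in ⊤ | out ⊤ | ==

Converged values:
  [0] ⊤
  [1] ⊤
  [2] ⊤

⊤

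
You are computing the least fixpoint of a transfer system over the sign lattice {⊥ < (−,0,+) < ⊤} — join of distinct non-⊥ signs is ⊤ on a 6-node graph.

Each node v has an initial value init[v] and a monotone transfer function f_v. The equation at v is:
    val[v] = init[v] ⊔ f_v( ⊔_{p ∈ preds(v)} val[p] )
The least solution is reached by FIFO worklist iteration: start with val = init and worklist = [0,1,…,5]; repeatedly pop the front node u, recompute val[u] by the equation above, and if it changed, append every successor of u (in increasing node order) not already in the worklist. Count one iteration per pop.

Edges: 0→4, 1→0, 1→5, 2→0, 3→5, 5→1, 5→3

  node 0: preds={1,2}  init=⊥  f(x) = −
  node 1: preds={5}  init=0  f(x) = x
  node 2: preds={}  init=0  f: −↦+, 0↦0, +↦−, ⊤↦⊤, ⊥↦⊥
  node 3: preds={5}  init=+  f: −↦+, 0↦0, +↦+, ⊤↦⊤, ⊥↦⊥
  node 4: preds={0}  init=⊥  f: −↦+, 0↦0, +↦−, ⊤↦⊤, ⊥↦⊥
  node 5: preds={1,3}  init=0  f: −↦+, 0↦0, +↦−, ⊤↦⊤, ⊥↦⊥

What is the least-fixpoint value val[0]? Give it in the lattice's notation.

−

Worklist (10 pops):
  #1 pop 0: in=0 → − (was ⊥); enqueue []
  #2 pop 1: in=0 → 0 (no change)
  #3 pop 2: in=⊥ → 0 (no change)
  #4 pop 3: in=0 → ⊤ (was +); enqueue []
  #5 pop 4: in=− → + (was ⊥); enqueue []
  #6 pop 5: in=⊤ → ⊤ (was 0); enqueue [1,3]
  #7 pop 1: in=⊤ → ⊤ (was 0); enqueue [0,5]
  #8 pop 3: in=⊤ → ⊤ (no change)
  #9 pop 0: in=⊤ → − (no change)
  #10 pop 5: in=⊤ → ⊤ (no change)

Fixpoint:
  val[0] = −
  val[1] = ⊤
  val[2] = 0
  val[3] = ⊤
  val[4] = +
  val[5] = ⊤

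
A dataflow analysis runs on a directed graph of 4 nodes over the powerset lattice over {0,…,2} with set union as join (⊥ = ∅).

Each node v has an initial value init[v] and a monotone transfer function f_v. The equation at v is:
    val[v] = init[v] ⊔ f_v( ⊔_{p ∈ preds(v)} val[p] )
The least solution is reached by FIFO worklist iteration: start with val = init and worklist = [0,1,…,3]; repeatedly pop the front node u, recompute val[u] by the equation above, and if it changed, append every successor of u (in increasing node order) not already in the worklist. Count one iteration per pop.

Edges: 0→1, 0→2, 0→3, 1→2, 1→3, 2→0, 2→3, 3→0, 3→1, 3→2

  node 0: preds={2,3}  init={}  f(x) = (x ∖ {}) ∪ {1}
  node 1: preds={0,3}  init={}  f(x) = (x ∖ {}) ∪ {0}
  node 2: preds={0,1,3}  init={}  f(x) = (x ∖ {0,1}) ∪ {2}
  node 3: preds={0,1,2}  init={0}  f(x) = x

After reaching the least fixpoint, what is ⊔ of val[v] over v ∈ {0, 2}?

Worklist (8 pops):
  #1 pop 0: in={0} → {0,1} (was {}); enqueue []
  #2 pop 1: in={0,1} → {0,1} (was {}); enqueue []
  #3 pop 2: in={0,1} → {2} (was {}); enqueue [0]
  #4 pop 3: in={0,1,2} → {0,1,2} (was {0}); enqueue [1,2]
  #5 pop 0: in={0,1,2} → {0,1,2} (was {0,1}); enqueue [3]
  #6 pop 1: in={0,1,2} → {0,1,2} (was {0,1}); enqueue []
  #7 pop 2: in={0,1,2} → {2} (no change)
  #8 pop 3: in={0,1,2} → {0,1,2} (no change)

Fixpoint:
  val[0] = {0,1,2}
  val[1] = {0,1,2}
  val[2] = {2}
  val[3] = {0,1,2}

{0,1,2}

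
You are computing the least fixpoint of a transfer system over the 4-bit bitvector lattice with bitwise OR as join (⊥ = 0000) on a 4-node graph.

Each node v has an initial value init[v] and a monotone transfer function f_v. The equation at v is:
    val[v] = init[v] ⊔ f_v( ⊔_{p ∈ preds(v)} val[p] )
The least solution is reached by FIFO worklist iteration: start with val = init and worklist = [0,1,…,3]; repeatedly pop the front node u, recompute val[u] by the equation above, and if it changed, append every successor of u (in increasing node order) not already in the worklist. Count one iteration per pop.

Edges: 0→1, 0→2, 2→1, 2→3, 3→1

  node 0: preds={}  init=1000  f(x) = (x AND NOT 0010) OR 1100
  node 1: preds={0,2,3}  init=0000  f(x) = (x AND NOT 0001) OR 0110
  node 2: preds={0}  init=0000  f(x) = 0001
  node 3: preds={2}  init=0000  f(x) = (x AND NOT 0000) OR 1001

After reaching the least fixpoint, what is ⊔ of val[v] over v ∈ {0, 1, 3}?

1111

Iteration log — 5 steps:
  step 1. node 0  ⊔preds=0000  new=1100  old=1000  +wl: 
  step 2. node 1  ⊔preds=1100  new=1110  old=0000  +wl: 
  step 3. node 2  ⊔preds=1100  new=0001  old=0000  +wl: 1
  step 4. node 3  ⊔preds=0001  new=1001  old=0000  +wl: 
  step 5. node 1  ⊔preds=1101  new=1110  stable

Least fixpoint reached:
  node 0: 1100
  node 1: 1110
  node 2: 0001
  node 3: 1001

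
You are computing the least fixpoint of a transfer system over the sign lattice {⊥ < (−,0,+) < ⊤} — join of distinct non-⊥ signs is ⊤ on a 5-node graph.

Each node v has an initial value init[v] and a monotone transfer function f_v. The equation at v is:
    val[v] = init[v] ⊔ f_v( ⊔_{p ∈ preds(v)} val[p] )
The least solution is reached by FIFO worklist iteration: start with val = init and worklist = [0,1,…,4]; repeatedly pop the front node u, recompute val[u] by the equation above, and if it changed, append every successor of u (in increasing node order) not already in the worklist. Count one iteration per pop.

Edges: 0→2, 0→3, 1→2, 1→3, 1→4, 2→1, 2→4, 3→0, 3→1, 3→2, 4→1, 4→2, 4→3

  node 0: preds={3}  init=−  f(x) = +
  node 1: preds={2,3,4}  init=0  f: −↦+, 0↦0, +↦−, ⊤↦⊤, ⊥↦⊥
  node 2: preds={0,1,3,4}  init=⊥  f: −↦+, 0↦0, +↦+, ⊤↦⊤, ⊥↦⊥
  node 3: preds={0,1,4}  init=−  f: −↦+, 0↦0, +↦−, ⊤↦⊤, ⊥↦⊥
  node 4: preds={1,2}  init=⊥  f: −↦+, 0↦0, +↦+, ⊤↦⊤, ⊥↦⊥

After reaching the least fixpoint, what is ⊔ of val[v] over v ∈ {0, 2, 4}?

Trace (9 dequeues):
  [1] u=0 | in − | out ⊤ | prev − | push {}
  [2] u=1 | in − | out ⊤ | prev 0 | push {}
  [3] u=2 | in ⊤ | out ⊤ | prev ⊥ | push {1}
  [4] u=3 | in ⊤ | out ⊤ | prev − | push {0,2}
  [5] u=4 | in ⊤ | out ⊤ | prev ⊥ | push {3}
  [6] u=1 | in ⊤ | out ⊤ | ==
  [7] u=0 | in ⊤ | out ⊤ | ==
  [8] u=2 | in ⊤ | out ⊤ | ==
  [9] u=3 | in ⊤ | out ⊤ | ==

Converged values:
  [0] ⊤
  [1] ⊤
  [2] ⊤
  [3] ⊤
  [4] ⊤

⊤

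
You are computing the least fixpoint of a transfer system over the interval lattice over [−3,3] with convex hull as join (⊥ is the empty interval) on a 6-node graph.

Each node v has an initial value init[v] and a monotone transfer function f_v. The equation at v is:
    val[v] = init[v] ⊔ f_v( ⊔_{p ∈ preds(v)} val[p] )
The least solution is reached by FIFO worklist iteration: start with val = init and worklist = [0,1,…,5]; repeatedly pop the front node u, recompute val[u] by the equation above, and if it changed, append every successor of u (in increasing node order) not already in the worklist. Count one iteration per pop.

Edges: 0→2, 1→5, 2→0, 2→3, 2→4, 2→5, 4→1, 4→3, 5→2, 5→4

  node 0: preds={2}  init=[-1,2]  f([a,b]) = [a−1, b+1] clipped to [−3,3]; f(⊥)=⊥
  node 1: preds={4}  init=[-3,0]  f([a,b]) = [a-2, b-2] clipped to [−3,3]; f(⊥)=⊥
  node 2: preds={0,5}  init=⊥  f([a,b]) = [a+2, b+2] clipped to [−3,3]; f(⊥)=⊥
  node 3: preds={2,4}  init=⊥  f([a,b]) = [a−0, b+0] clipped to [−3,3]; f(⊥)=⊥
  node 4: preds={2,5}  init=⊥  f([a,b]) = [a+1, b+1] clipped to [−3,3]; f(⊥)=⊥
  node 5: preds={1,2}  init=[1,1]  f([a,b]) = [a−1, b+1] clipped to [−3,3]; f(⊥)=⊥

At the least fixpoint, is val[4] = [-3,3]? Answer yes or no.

no

Trace (16 dequeues):
  [1] u=0 | in ⊥ | out [-1,2] | ==
  [2] u=1 | in ⊥ | out [-3,0] | ==
  [3] u=2 | in [-1,2] | out [1,3] | prev ⊥ | push {0}
  [4] u=3 | in [1,3] | out [1,3] | prev ⊥ | push {}
  [5] u=4 | in [1,3] | out [2,3] | prev ⊥ | push {1,3}
  [6] u=5 | in [-3,3] | out [-3,3] | prev [1,1] | push {2,4}
  [7] u=0 | in [1,3] | out [-1,3] | prev [-1,2] | push {}
  [8] u=1 | in [2,3] | out [-3,1] | prev [-3,0] | push {5}
  [9] u=3 | in [1,3] | out [1,3] | ==
  [10] u=2 | in [-3,3] | out [-1,3] | prev [1,3] | push {0,3}
  [11] u=4 | in [-3,3] | out [-2,3] | prev [2,3] | push {1}
  [12] u=5 | in [-3,3] | out [-3,3] | ==
  [13] u=0 | in [-1,3] | out [-2,3] | prev [-1,3] | push {2}
  [14] u=3 | in [-2,3] | out [-2,3] | prev [1,3] | push {}
  [15] u=1 | in [-2,3] | out [-3,1] | ==
  [16] u=2 | in [-3,3] | out [-1,3] | ==

Converged values:
  [0] [-2,3]
  [1] [-3,1]
  [2] [-1,3]
  [3] [-2,3]
  [4] [-2,3]
  [5] [-3,3]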